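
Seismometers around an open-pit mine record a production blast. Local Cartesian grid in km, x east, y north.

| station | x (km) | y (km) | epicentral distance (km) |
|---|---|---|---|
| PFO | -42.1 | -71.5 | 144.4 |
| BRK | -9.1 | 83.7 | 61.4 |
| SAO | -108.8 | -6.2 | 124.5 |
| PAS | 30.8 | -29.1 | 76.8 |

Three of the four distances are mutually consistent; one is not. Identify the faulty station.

Solve using three stations at a time. Using PFO, BRK, PAS (subtract circle equations pairwise → linear system) gives (x, y) ≈ (40.2, 47.1).
Distances from that point to each station vs reported:
  PFO: calculated 144.4 vs reported 144.4 → residual 0.0 km
  BRK: calculated 61.4 vs reported 61.4 → residual 0.0 km
  SAO: calculated 158.3 vs reported 124.5 → residual 33.8 km
  PAS: calculated 76.8 vs reported 76.8 → residual 0.0 km
PFO, BRK, PAS are mutually consistent (residuals ≈ 0); SAO is off by 33.8 km.

SAO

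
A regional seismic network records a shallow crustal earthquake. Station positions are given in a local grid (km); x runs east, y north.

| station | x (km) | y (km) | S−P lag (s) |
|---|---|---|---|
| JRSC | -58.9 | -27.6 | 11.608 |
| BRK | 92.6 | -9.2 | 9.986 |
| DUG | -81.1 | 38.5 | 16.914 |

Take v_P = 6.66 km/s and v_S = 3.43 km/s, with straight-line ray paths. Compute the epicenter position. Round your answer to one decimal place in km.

22.9 km east, -20.6 km north

Distance from S−P lag: d = Δt · v_P v_S / (v_P − v_S) = Δt · (6.66·3.43)/(6.66−3.43) ≈ 7.0724·Δt.
So d_JRSC = 82.10, d_BRK = 70.62, d_DUG = 119.62 km.
Circle about each station: (x + 58.9)² + (y + 27.6)² = 82.10²; (x − 92.6)² + (y + 9.2)² = 70.62²; (x + 81.1)² + (y − 38.5)² = 119.62².
Subtracting pairs of circle equations eliminates x²+y² and gives linear equations (the radical axes):
303.0 x + 36.8 y = 6181.66
-44.4 x + 132.2 y = -3740.04
Solving the 2×2 system: x ≈ 22.9, y ≈ -20.6 km.
Check against JRSC (with the unrounded x, y): √((x + 58.9)²+(y + 27.6)²) = 82.10 ≈ 82.10 km. ✓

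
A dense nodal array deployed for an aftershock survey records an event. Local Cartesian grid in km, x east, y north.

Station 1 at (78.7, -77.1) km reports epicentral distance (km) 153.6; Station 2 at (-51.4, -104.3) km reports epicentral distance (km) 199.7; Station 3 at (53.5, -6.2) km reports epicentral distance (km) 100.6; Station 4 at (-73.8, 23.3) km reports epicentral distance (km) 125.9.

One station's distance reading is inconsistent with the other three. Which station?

Solve using three stations at a time. Using Station 1, Station 2, Station 4 (subtract circle equations pairwise → linear system) gives (x, y) ≈ (42.2, 72.1).
Distances from that point to each station vs reported:
  Station 1: calculated 153.6 vs reported 153.6 → residual 0.0 km
  Station 2: calculated 199.7 vs reported 199.7 → residual 0.0 km
  Station 3: calculated 79.1 vs reported 100.6 → residual 21.5 km
  Station 4: calculated 125.8 vs reported 125.9 → residual 0.1 km
Station 1, Station 2, Station 4 are mutually consistent (residuals ≈ 0); Station 3 is off by 21.5 km.

Station 3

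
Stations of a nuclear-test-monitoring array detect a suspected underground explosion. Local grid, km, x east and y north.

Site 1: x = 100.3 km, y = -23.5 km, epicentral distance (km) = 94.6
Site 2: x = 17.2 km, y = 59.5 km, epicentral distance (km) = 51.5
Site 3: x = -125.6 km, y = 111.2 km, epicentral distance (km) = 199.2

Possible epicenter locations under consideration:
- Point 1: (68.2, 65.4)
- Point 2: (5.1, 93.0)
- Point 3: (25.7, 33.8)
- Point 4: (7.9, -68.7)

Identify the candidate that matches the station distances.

Point 1

For each candidate, compare |candidate − station| to the reported distance:
Point 1: residuals Site 1 0.1, Site 2 0.2, Site 3 0.1 → max 0.2 km
Point 2: residuals Site 1 55.9, Site 2 15.9, Site 3 67.2 → max 67.2 km
Point 3: residuals Site 1 0.5, Site 2 24.4, Site 3 29.3 → max 29.3 km
Point 4: residuals Site 1 8.3, Site 2 77.0, Site 3 24.8 → max 77.0 km
Only Point 1 has all residuals ≈ 0.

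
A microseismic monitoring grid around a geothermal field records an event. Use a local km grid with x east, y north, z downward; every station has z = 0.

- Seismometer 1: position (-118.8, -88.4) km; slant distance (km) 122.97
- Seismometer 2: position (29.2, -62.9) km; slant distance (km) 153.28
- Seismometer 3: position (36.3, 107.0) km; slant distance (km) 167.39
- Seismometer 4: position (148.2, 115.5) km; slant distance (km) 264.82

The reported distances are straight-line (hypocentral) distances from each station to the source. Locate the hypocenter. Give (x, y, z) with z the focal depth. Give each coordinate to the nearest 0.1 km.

Each station gives a sphere (x−x_i)² + (y−y_i)² + z² = d_i² (stations at z=0).
Subtracting the Seismometer 1 sphere from Seismometer 2 and Seismometer 3: z² cancels, leaving linear equations in x and y:
296.0 x + 51.0 y = -25492.09
310.2 x + 390.8 y = -22059.10
Solving: x ≈ -88.500, y ≈ 13.801 km (keep extra digits for the depth step; rounded: -88.5, 13.8).
Then from the Seismometer 1 sphere: z² = 122.97² − (x + 118.8)² − (y + 88.4)² with x = -88.500, y = 13.801, so z ≈ 61.306 ≈ 61.3 km.

x ≈ -88.5 km, y ≈ 13.8 km, depth ≈ 61.3 km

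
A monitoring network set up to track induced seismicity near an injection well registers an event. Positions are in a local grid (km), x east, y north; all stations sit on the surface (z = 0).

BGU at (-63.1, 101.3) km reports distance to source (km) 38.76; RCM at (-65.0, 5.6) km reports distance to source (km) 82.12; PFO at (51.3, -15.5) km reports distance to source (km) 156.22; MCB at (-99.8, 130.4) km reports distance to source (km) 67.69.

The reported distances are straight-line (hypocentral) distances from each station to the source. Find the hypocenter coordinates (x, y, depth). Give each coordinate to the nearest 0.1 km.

Each station gives a sphere (x−x_i)² + (y−y_i)² + z² = d_i² (stations at z=0).
Subtracting the BGU sphere from RCM and PFO: z² cancels, leaving linear equations in x and y:
-3.8 x − 191.4 y = -15228.30
228.8 x − 233.6 y = -34273.71
Solving: x ≈ -67.204, y ≈ 80.897 km (keep extra digits for the depth step; rounded: -67.2, 80.9).
Then from the BGU sphere: z² = 38.76² − (x + 63.1)² − (y − 101.3)² with x = -67.204, y = 80.897, so z ≈ 32.699 ≈ 32.7 km.

x ≈ -67.2 km, y ≈ 80.9 km, depth ≈ 32.7 km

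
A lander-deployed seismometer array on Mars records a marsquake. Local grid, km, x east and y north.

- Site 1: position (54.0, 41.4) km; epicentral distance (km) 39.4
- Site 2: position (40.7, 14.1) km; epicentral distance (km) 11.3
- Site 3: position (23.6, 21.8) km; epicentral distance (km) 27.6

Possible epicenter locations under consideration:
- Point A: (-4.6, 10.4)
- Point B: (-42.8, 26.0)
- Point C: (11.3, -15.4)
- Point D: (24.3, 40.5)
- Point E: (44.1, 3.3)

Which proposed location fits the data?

Point E

For each candidate, compare |candidate − station| to the reported distance:
Point A: residuals Site 1 26.9, Site 2 34.2, Site 3 2.8 → max 34.2 km
Point B: residuals Site 1 58.6, Site 2 73.0, Site 3 38.9 → max 73.0 km
Point C: residuals Site 1 31.7, Site 2 30.3, Site 3 11.6 → max 31.7 km
Point D: residuals Site 1 9.7, Site 2 19.8, Site 3 8.9 → max 19.8 km
Point E: residuals Site 1 0.0, Site 2 0.0, Site 3 0.0 → max 0.0 km
Only Point E has all residuals ≈ 0.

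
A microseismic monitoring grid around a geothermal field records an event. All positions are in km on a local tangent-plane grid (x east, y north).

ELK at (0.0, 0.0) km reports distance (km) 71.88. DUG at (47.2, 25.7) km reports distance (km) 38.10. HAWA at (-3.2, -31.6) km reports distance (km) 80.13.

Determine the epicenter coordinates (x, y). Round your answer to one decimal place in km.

Circle about each station: x² + y² = 71.88²; (x − 47.2)² + (y − 25.7)² = 38.10²; (x + 3.2)² + (y + 31.6)² = 80.13².
Subtracting the ELK equation from the DUG and HAWA equations removes the quadratic terms:
94.4 x + 51.4 y = 6603.45
-6.4 x − 63.2 y = -245.28
Solving the 2×2 system: x ≈ 71.8, y ≈ -3.4 km.
Check against ELK (with the unrounded x, y): √(x²+y²) = 71.88 ≈ 71.88 km. ✓

(71.8, -3.4)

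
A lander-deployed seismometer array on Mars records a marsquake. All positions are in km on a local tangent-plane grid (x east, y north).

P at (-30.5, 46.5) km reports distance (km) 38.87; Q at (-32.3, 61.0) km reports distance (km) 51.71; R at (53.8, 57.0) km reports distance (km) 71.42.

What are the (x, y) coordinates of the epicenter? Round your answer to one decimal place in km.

-5.3 km east, 16.9 km north

Circle about each station: (x + 30.5)² + (y − 46.5)² = 38.87²; (x + 32.3)² + (y − 61.0)² = 51.71²; (x − 53.8)² + (y − 57.0)² = 71.42².
Subtracting pairs of circle equations eliminates x²+y² and gives linear equations (the radical axes):
-3.6 x + 29.0 y = 508.74
168.6 x + 21.0 y = -539.00
Solving the 2×2 system: x ≈ -5.3, y ≈ 16.9 km.
Check against P (with the unrounded x, y): √((x + 30.5)²+(y − 46.5)²) = 38.89 ≈ 38.87 km. ✓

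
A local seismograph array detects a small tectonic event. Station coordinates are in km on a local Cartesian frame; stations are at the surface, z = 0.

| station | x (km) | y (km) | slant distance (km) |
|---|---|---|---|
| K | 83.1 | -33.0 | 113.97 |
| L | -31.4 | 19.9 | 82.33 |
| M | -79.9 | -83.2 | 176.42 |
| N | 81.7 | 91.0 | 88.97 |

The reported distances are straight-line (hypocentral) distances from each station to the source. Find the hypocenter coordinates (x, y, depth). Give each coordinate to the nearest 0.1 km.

Each station gives a sphere (x−x_i)² + (y−y_i)² + z² = d_i² (stations at z=0).
Subtracting the K sphere from L and M: z² cancels, leaving linear equations in x and y:
-229.0 x + 105.8 y = -401.71
-326.0 x − 100.4 y = -12823.22
Solving: x ≈ 24.304, y ≈ 48.807 km (keep extra digits for the depth step; rounded: 24.3, 48.8).
Then from the K sphere: z² = 113.97² − (x − 83.1)² − (y + 33.0)² with x = 24.304, y = 48.807, so z ≈ 53.290 ≈ 53.3 km.
Check against N (with the unrounded solution): distance 88.96 ≈ 88.97 km. ✓

(24.3, 48.8, 53.3)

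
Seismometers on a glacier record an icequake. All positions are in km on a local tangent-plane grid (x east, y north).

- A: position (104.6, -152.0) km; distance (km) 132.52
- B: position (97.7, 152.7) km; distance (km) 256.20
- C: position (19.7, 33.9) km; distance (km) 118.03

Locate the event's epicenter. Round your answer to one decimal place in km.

x ≈ -7.3 km, y ≈ -81.0 km

Circle about each station: (x − 104.6)² + (y + 152.0)² = 132.52²; (x − 97.7)² + (y − 152.7)² = 256.20²; (x − 19.7)² + (y − 33.9)² = 118.03².
Subtracting the A equation from the B and C equations removes the quadratic terms:
-13.8 x + 609.4 y = -49259.47
-169.8 x + 371.8 y = -28877.39
Solving the 2×2 system: x ≈ -7.3, y ≈ -81.0 km.
Check against A (with the unrounded x, y): √((x − 104.6)²+(y + 152.0)²) = 132.52 ≈ 132.52 km. ✓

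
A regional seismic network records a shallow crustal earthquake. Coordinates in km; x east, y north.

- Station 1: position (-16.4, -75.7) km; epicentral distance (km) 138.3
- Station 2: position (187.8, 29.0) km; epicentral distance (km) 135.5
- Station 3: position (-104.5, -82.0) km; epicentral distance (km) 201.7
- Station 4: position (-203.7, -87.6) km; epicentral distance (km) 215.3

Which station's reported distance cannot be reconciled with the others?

Station 4

Solve using three stations at a time. Using Station 1, Station 2, Station 3 (subtract circle equations pairwise → linear system) gives (x, y) ≈ (53.1, 43.9).
Distances from that point to each station vs reported:
  Station 1: calculated 138.3 vs reported 138.3 → residual 0.0 km
  Station 2: calculated 135.5 vs reported 135.5 → residual 0.0 km
  Station 3: calculated 201.7 vs reported 201.7 → residual 0.0 km
  Station 4: calculated 288.5 vs reported 215.3 → residual 73.2 km
Station 1, Station 2, Station 3 are mutually consistent (residuals ≈ 0); Station 4 is off by 73.2 km.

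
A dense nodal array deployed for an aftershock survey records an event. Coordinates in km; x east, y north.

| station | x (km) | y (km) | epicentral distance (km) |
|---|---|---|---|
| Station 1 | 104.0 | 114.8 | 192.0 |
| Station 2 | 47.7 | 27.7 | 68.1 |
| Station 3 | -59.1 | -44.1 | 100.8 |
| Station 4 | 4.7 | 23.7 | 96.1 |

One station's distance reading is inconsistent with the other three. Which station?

Solve using three stations at a time. Using Station 1, Station 3, Station 4 (subtract circle equations pairwise → linear system) gives (x, y) ≈ (39.1, -65.7).
Distances from that point to each station vs reported:
  Station 1: calculated 191.9 vs reported 192.0 → residual 0.1 km
  Station 2: calculated 93.8 vs reported 68.1 → residual 25.7 km
  Station 3: calculated 100.5 vs reported 100.8 → residual 0.3 km
  Station 4: calculated 95.8 vs reported 96.1 → residual 0.3 km
Station 1, Station 3, Station 4 are mutually consistent (residuals ≈ 0); Station 2 is off by 25.7 km.

Station 2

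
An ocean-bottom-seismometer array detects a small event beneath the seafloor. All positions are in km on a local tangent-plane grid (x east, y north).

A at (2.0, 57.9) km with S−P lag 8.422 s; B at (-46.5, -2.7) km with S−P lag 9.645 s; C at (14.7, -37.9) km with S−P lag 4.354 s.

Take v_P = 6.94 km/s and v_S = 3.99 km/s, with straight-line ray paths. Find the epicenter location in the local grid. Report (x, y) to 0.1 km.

(43.8, -9.2)

Distance from S−P lag: d = Δt · v_P v_S / (v_P − v_S) = Δt · (6.94·3.99)/(6.94−3.99) ≈ 9.3866·Δt.
So d_A = 79.05, d_B = 90.53, d_C = 40.87 km.
Circle about each station: (x − 2.0)² + (y − 57.9)² = 79.05²; (x + 46.5)² + (y + 2.7)² = 90.53²; (x − 14.7)² + (y + 37.9)² = 40.87².
Subtracting the A equation from the B and C equations removes the quadratic terms:
-97.0 x − 121.2 y = -3133.65
25.4 x − 191.6 y = 2874.64
Solving the 2×2 system: x ≈ 43.8, y ≈ -9.2 km.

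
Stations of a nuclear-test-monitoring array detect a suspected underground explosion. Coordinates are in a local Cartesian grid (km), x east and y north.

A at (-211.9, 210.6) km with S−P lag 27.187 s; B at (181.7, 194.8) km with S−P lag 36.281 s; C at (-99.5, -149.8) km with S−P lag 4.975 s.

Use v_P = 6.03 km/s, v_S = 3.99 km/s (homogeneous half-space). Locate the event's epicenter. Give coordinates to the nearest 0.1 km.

-129.2 km east, -99.2 km north

Distance from S−P lag: d = Δt · v_P v_S / (v_P − v_S) = Δt · (6.03·3.99)/(6.03−3.99) ≈ 11.7940·Δt.
So d_A = 320.64, d_B = 427.90, d_C = 58.68 km.
Circle about each station: (x + 211.9)² + (y − 210.6)² = 320.64²; (x − 181.7)² + (y − 194.8)² = 427.90²; (x + 99.5)² + (y + 149.8)² = 58.68².
Subtracting pairs of circle equations eliminates x²+y² and gives linear equations (the radical axes):
787.2 x − 31.6 y = -98580.44
224.8 x − 720.8 y = 42452.99
Solving the 2×2 system: x ≈ -129.2, y ≈ -99.2 km.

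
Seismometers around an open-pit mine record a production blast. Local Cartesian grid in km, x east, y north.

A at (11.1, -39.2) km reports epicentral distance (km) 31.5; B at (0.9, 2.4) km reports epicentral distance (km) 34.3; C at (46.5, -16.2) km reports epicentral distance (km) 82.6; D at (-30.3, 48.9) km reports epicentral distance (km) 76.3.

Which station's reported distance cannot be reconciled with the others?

Solve using three stations at a time. Using A, B, D (subtract circle equations pairwise → linear system) gives (x, y) ≈ (-18.0, -26.5).
Distances from that point to each station vs reported:
  A: calculated 31.7 vs reported 31.5 → residual 0.2 km
  B: calculated 34.5 vs reported 34.3 → residual 0.2 km
  C: calculated 65.3 vs reported 82.6 → residual 17.3 km
  D: calculated 76.4 vs reported 76.3 → residual 0.1 km
A, B, D are mutually consistent (residuals ≈ 0); C is off by 17.3 km.

C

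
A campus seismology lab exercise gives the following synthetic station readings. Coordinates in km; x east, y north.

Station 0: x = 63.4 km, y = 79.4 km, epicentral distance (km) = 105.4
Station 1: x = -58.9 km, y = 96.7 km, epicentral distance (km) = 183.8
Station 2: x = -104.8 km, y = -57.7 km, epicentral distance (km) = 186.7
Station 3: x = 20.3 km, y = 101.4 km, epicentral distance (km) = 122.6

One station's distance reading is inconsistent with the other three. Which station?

Solve using three stations at a time. Using Station 0, Station 1, Station 2 (subtract circle equations pairwise → linear system) gives (x, y) ≈ (79.0, -24.8).
Distances from that point to each station vs reported:
  Station 0: calculated 105.4 vs reported 105.4 → residual 0.0 km
  Station 1: calculated 183.8 vs reported 183.8 → residual 0.0 km
  Station 2: calculated 186.7 vs reported 186.7 → residual 0.0 km
  Station 3: calculated 139.2 vs reported 122.6 → residual 16.6 km
Station 0, Station 1, Station 2 are mutually consistent (residuals ≈ 0); Station 3 is off by 16.6 km.

Station 3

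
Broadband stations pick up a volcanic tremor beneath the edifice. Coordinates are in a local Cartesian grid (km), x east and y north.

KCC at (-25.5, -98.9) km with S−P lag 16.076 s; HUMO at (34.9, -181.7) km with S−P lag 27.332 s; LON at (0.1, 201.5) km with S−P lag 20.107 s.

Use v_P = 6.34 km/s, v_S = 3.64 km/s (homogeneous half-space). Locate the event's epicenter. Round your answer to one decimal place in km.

Distance from S−P lag: d = Δt · v_P v_S / (v_P − v_S) = Δt · (6.34·3.64)/(6.34−3.64) ≈ 8.5473·Δt.
So d_KCC = 137.41, d_HUMO = 233.61, d_LON = 171.86 km.
Circle about each station: (x + 25.5)² + (y + 98.9)² = 137.41²; (x − 34.9)² + (y + 181.7)² = 233.61²; (x − 0.1)² + (y − 201.5)² = 171.86².
Subtracting the KCC equation from the HUMO and LON equations removes the quadratic terms:
120.8 x − 165.6 y = -11890.68
51.2 x + 600.8 y = 19516.45
Solving the 2×2 system: x ≈ -48.3, y ≈ 36.6 km.

(-48.3, 36.6)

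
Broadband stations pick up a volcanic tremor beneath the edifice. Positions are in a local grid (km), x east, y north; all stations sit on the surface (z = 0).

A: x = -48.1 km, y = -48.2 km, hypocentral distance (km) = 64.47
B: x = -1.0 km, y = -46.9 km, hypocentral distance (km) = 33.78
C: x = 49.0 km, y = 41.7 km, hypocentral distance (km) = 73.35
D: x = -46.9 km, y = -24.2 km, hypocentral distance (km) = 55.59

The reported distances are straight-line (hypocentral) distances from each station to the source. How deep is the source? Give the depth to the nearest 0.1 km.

Each station gives a sphere (x−x_i)² + (y−y_i)² + z² = d_i² (stations at z=0).
Subtracting the A sphere from B and C: z² cancels, leaving linear equations in x and y:
94.2 x + 2.6 y = 579.05
194.2 x + 179.8 y = -1720.80
Solving: x ≈ 6.608, y ≈ -16.708 km (keep extra digits for the depth step; rounded: 6.6, -16.7).
Then from the A sphere: z² = 64.47² − (x + 48.1)² − (y + 48.2)² with x = 6.608, y = -16.708, so z ≈ 13.102 ≈ 13.1 km.

depth ≈ 13.1 km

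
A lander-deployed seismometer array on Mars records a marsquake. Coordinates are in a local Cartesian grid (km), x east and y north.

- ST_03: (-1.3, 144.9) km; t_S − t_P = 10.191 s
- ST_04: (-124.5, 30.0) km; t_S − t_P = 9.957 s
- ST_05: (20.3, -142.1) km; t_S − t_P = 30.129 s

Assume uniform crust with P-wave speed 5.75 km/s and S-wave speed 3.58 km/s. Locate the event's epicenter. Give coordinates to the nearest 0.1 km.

Distance from S−P lag: d = Δt · v_P v_S / (v_P − v_S) = Δt · (5.75·3.58)/(5.75−3.58) ≈ 9.4862·Δt.
So d_ST_03 = 96.67, d_ST_04 = 94.45, d_ST_05 = 285.81 km.
Circle about each station: (x + 1.3)² + (y − 144.9)² = 96.67²; (x + 124.5)² + (y − 30.0)² = 94.45²; (x − 20.3)² + (y + 142.1)² = 285.81².
Subtracting the ST_03 equation from the ST_04 and ST_05 equations removes the quadratic terms:
-246.4 x − 229.8 y = -4173.16
43.2 x − 574.0 y = -72735.47
Solving the 2×2 system: x ≈ -94.6, y ≈ 119.6 km.

(-94.6, 119.6)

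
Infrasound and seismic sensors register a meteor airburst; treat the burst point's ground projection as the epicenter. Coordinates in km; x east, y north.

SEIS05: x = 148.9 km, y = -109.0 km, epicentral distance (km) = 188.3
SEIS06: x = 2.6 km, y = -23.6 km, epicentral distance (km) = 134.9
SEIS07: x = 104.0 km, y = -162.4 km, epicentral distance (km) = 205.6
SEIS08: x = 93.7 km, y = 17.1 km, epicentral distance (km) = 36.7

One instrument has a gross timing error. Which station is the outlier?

SEIS05

Solve using three stations at a time. Using SEIS06, SEIS07, SEIS08 (subtract circle equations pairwise → linear system) gives (x, y) ≈ (120.2, 42.6).
Distances from that point to each station vs reported:
  SEIS05: calculated 154.3 vs reported 188.3 → residual 34.0 km
  SEIS06: calculated 134.9 vs reported 134.9 → residual 0.0 km
  SEIS07: calculated 205.6 vs reported 205.6 → residual 0.0 km
  SEIS08: calculated 36.7 vs reported 36.7 → residual 0.0 km
SEIS06, SEIS07, SEIS08 are mutually consistent (residuals ≈ 0); SEIS05 is off by 34.0 km.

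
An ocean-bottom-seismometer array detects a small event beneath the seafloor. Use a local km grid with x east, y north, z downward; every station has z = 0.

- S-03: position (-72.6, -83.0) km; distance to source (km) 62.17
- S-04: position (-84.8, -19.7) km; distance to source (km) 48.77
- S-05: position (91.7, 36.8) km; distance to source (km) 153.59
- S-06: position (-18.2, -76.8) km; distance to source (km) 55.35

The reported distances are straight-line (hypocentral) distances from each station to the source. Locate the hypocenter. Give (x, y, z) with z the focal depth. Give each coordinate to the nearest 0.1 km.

x ≈ -43.4 km, y ≈ -32.8 km, depth ≈ 22.2 km

Each station gives a sphere (x−x_i)² + (y−y_i)² + z² = d_i² (stations at z=0).
Subtracting the S-03 sphere from S-04 and S-05: z² cancels, leaving linear equations in x and y:
-24.4 x + 126.6 y = -3094.03
328.6 x + 239.6 y = -22121.41
Solving: x ≈ -43.401, y ≈ -32.804 km (keep extra digits for the depth step; rounded: -43.4, -32.8).
Then from the S-03 sphere: z² = 62.17² − (x + 72.6)² − (y + 83.0)² with x = -43.401, y = -32.804, so z ≈ 22.201 ≈ 22.2 km.
Check against S-06 (with the unrounded solution): distance 55.35 ≈ 55.35 km. ✓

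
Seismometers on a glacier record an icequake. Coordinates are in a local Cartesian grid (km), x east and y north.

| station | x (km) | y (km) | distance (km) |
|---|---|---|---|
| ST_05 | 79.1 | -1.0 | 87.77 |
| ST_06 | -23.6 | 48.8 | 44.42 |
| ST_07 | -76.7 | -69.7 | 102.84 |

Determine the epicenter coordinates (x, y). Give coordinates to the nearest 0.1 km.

Circle about each station: (x − 79.1)² + (y + 1.0)² = 87.77²; (x + 23.6)² + (y − 48.8)² = 44.42²; (x + 76.7)² + (y + 69.7)² = 102.84².
Subtracting the ST_05 equation from the ST_06 and ST_07 equations removes the quadratic terms:
-205.4 x + 99.6 y = 2411.03
-311.6 x − 137.4 y = 1610.68
Solving the 2×2 system: x ≈ -8.3, y ≈ 7.1 km.

(-8.3, 7.1)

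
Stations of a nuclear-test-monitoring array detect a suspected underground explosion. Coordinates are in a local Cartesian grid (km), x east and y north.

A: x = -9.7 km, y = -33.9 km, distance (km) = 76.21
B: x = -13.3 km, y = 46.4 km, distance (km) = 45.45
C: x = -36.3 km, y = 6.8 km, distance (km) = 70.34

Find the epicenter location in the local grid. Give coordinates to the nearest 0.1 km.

29.6 km east, 31.4 km north

Circle about each station: (x + 9.7)² + (y + 33.9)² = 76.21²; (x + 13.3)² + (y − 46.4)² = 45.45²; (x + 36.3)² + (y − 6.8)² = 70.34².
Subtracting the A equation from the B and C equations removes the quadratic terms:
-7.2 x + 160.6 y = 4828.81
-53.2 x + 81.4 y = 980.88
Solving the 2×2 system: x ≈ 29.6, y ≈ 31.4 km.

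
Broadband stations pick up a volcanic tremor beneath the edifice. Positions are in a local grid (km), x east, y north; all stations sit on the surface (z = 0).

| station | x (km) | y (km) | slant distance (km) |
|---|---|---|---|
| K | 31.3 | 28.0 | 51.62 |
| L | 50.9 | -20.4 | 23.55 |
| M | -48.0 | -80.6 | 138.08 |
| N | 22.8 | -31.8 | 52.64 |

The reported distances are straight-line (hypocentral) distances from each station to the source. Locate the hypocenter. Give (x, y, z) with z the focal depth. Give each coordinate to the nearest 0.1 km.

Each station gives a sphere (x−x_i)² + (y−y_i)² + z² = d_i² (stations at z=0).
Subtracting the K sphere from L and M: z² cancels, leaving linear equations in x and y:
39.2 x − 96.8 y = 3353.30
-158.6 x − 217.2 y = -9364.79
Solving: x ≈ 68.499, y ≈ -6.902 km (keep extra digits for the depth step; rounded: 68.5, -6.9).
Then from the K sphere: z² = 51.62² − (x − 31.3)² − (y − 28.0)² with x = 68.499, y = -6.902, so z ≈ 7.919 ≈ 7.9 km.

x ≈ 68.5 km, y ≈ -6.9 km, depth ≈ 7.9 km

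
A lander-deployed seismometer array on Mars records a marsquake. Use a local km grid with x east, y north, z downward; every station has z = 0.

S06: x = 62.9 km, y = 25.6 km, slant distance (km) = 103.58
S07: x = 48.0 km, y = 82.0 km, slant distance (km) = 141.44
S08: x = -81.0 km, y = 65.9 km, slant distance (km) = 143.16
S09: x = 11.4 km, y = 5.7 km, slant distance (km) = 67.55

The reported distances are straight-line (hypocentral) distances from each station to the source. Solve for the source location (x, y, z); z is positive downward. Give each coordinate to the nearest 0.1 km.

Each station gives a sphere (x−x_i)² + (y−y_i)² + z² = d_i² (stations at z=0).
Subtracting the S06 sphere from S07 and S08: z² cancels, leaving linear equations in x and y:
-29.8 x + 112.8 y = -4860.23
-287.8 x + 80.6 y = -3473.93
Solving: x ≈ 0.004, y ≈ -43.086 km (keep extra digits for the depth step; rounded: 0.0, -43.1).
Then from the S06 sphere: z² = 103.58² − (x − 62.9)² − (y − 25.6)² with x = 0.004, y = -43.086, so z ≈ 45.334 ≈ 45.3 km.

(0.0, -43.1, 45.3)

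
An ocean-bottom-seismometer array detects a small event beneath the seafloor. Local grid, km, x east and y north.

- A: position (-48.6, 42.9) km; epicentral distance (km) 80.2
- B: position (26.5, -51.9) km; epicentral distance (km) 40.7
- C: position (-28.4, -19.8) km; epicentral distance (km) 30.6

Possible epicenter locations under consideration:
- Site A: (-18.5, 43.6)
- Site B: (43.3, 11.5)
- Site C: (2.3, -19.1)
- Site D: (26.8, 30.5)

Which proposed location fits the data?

Site C

For each candidate, compare |candidate − station| to the reported distance:
Site A: residuals A 50.1, B 64.9, C 33.6 → max 64.9 km
Site B: residuals A 16.9, B 24.9, C 47.6 → max 47.6 km
Site C: residuals A 0.0, B 0.1, C 0.1 → max 0.1 km
Site D: residuals A 3.8, B 41.7, C 44.1 → max 44.1 km
Only Site C has all residuals ≈ 0.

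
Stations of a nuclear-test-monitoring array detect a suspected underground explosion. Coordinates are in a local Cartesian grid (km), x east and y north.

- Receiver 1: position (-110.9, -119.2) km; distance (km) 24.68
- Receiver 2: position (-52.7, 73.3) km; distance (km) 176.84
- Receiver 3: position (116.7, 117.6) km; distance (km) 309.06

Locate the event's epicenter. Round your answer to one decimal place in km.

(-107.9, -94.7)

Circle about each station: (x + 110.9)² + (y + 119.2)² = 24.68²; (x + 52.7)² + (y − 73.3)² = 176.84²; (x − 116.7)² + (y − 117.6)² = 309.06².
Subtracting the Receiver 1 equation from the Receiver 2 and Receiver 3 equations removes the quadratic terms:
116.4 x + 385.0 y = -49020.55
455.2 x + 473.6 y = -93967.78
Solving the 2×2 system: x ≈ -107.9, y ≈ -94.7 km.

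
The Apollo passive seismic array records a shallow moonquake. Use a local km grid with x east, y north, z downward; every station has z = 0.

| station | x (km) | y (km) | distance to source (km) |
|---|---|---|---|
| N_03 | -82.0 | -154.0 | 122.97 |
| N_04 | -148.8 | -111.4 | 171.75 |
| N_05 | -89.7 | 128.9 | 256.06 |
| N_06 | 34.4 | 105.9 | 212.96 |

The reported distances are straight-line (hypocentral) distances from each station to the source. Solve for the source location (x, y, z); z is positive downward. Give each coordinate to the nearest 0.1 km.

(13.7, -99.0, 54.2)

Each station gives a sphere (x−x_i)² + (y−y_i)² + z² = d_i² (stations at z=0).
Subtracting the N_03 sphere from N_04 and N_05: z² cancels, leaving linear equations in x and y:
-133.6 x + 85.2 y = -10265.04
-15.4 x + 565.8 y = -56223.80
Solving: x ≈ 13.701, y ≈ -98.998 km (keep extra digits for the depth step; rounded: 13.7, -99.0).
Then from the N_03 sphere: z² = 122.97² − (x + 82.0)² − (y + 154.0)² with x = 13.701, y = -98.998, so z ≈ 54.201 ≈ 54.2 km.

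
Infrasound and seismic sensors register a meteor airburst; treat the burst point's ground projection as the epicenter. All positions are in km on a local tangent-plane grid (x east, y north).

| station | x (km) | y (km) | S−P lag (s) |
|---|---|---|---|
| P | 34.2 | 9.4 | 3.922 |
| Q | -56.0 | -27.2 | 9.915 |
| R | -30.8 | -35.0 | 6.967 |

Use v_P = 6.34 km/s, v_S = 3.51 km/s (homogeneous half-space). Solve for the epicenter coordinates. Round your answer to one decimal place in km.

Distance from S−P lag: d = Δt · v_P v_S / (v_P − v_S) = Δt · (6.34·3.51)/(6.34−3.51) ≈ 7.8634·Δt.
So d_P = 30.84, d_Q = 77.97, d_R = 54.78 km.
Circle about each station: (x − 34.2)² + (y − 9.4)² = 30.84²; (x + 56.0)² + (y + 27.2)² = 77.97²; (x + 30.8)² + (y + 35.0)² = 54.78².
Subtracting the P equation from the Q and R equations removes the quadratic terms:
-180.4 x − 73.2 y = -2510.38
-130.0 x − 88.8 y = -1134.10
Solving the 2×2 system: x ≈ 21.5, y ≈ -18.7 km.

(21.5, -18.7)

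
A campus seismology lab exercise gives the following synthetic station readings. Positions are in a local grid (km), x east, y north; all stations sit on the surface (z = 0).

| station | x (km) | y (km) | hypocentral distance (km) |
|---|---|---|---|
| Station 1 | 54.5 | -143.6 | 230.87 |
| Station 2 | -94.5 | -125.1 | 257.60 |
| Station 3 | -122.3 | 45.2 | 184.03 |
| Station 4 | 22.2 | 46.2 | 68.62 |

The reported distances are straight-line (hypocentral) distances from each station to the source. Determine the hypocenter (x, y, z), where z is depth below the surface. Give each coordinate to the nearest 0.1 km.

(50.6, 81.4, 51.6)

Each station gives a sphere (x−x_i)² + (y−y_i)² + z² = d_i² (stations at z=0).
Subtracting the Station 1 sphere from Station 2 and Station 3: z² cancels, leaving linear equations in x and y:
-298.0 x + 37.0 y = -12067.75
-353.6 x + 377.6 y = 12843.04
Solving: x ≈ 50.602, y ≈ 81.398 km (keep extra digits for the depth step; rounded: 50.6, 81.4).
Then from the Station 1 sphere: z² = 230.87² − (x − 54.5)² − (y + 143.6)² with x = 50.602, y = 81.398, so z ≈ 51.591 ≈ 51.6 km.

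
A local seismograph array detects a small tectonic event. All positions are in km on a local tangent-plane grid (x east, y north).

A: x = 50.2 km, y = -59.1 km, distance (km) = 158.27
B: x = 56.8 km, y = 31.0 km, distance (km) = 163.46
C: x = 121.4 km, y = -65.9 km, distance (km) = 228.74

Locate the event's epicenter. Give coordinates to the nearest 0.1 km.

Circle about each station: (x − 50.2)² + (y + 59.1)² = 158.27²; (x − 56.8)² + (y − 31.0)² = 163.46²; (x − 121.4)² + (y + 65.9)² = 228.74².
Subtracting pairs of circle equations eliminates x²+y² and gives linear equations (the radical axes):
13.2 x + 180.2 y = -3495.39
142.4 x − 13.6 y = -14204.67
Solving the 2×2 system: x ≈ -100.9, y ≈ -12.0 km.
Check against A (with the unrounded x, y): √((x − 50.2)²+(y + 59.1)²) = 158.27 ≈ 158.27 km. ✓

x ≈ -100.9 km, y ≈ -12.0 km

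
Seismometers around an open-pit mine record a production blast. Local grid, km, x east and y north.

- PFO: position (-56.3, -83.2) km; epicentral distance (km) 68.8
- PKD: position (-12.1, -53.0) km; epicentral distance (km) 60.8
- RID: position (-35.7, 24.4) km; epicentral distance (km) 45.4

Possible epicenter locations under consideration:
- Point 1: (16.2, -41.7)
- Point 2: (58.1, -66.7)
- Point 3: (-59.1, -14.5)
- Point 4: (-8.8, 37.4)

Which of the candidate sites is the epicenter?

Point 3

For each candidate, compare |candidate − station| to the reported distance:
Point 1: residuals PFO 14.7, PKD 30.3, RID 38.6 → max 38.6 km
Point 2: residuals PFO 46.8, PKD 10.7, RID 85.4 → max 85.4 km
Point 3: residuals PFO 0.0, PKD 0.0, RID 0.0 → max 0.0 km
Point 4: residuals PFO 60.8, PKD 29.7, RID 15.5 → max 60.8 km
Only Point 3 has all residuals ≈ 0.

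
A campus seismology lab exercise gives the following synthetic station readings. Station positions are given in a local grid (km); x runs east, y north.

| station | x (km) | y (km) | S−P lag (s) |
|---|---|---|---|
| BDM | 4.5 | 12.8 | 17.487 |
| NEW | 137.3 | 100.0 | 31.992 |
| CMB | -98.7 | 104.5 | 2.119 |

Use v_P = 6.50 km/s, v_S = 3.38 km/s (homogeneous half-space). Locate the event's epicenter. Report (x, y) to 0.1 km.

Distance from S−P lag: d = Δt · v_P v_S / (v_P − v_S) = Δt · (6.50·3.38)/(6.50−3.38) ≈ 7.0417·Δt.
So d_BDM = 123.14, d_NEW = 225.28, d_CMB = 14.92 km.
Circle about each station: (x − 4.5)² + (y − 12.8)² = 123.14²; (x − 137.3)² + (y − 100.0)² = 225.28²; (x + 98.7)² + (y − 104.5)² = 14.92².
Subtracting the BDM equation from the NEW and CMB equations removes the quadratic terms:
265.6 x + 174.4 y = -6920.42
-206.4 x + 183.4 y = 35418.70
Solving the 2×2 system: x ≈ -87.9, y ≈ 94.2 km.

-87.9 km east, 94.2 km north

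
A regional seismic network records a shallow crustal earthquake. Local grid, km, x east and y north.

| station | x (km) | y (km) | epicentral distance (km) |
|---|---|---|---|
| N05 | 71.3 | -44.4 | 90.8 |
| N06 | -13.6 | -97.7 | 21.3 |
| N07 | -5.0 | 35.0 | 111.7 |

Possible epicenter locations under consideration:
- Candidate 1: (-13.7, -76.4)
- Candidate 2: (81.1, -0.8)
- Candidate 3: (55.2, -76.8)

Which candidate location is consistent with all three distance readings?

Candidate 1

For each candidate, compare |candidate − station| to the reported distance:
Candidate 1: residuals N05 0.0, N06 0.0, N07 0.0 → max 0.0 km
Candidate 2: residuals N05 46.1, N06 114.2, N07 18.5 → max 114.2 km
Candidate 3: residuals N05 54.6, N06 50.6, N07 15.3 → max 54.6 km
Only Candidate 1 has all residuals ≈ 0.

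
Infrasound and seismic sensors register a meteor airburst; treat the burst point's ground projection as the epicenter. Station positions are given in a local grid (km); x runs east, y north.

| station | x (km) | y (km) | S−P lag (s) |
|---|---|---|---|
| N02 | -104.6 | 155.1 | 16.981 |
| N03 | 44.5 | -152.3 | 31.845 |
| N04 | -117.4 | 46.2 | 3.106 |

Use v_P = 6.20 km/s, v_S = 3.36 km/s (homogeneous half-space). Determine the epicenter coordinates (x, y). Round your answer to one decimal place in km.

x ≈ -100.8 km, y ≈ 30.6 km

Distance from S−P lag: d = Δt · v_P v_S / (v_P − v_S) = Δt · (6.20·3.36)/(6.20−3.36) ≈ 7.3352·Δt.
So d_N02 = 124.56, d_N03 = 233.59, d_N04 = 22.78 km.
Circle about each station: (x + 104.6)² + (y − 155.1)² = 124.56²; (x − 44.5)² + (y + 152.3)² = 233.59²; (x + 117.4)² + (y − 46.2)² = 22.78².
Subtracting the N02 equation from the N03 and N04 equations removes the quadratic terms:
298.2 x − 614.8 y = -48870.72
-25.6 x − 217.8 y = -4083.70
Solving the 2×2 system: x ≈ -100.8, y ≈ 30.6 km.
Check against N02 (with the unrounded x, y): √((x + 104.6)²+(y − 155.1)²) = 124.56 ≈ 124.56 km. ✓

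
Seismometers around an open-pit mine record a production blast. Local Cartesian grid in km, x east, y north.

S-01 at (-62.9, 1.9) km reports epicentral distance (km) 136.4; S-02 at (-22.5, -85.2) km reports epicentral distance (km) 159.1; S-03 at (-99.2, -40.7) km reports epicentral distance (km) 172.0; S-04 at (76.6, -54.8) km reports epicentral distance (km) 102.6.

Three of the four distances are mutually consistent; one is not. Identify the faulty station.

Solve using three stations at a time. Using S-01, S-02, S-04 (subtract circle equations pairwise → linear system) gives (x, y) ≈ (65.7, 47.1).
Distances from that point to each station vs reported:
  S-01: calculated 136.3 vs reported 136.4 → residual 0.1 km
  S-02: calculated 159.1 vs reported 159.1 → residual 0.0 km
  S-03: calculated 186.9 vs reported 172.0 → residual 14.9 km
  S-04: calculated 102.5 vs reported 102.6 → residual 0.1 km
S-01, S-02, S-04 are mutually consistent (residuals ≈ 0); S-03 is off by 14.9 km.

S-03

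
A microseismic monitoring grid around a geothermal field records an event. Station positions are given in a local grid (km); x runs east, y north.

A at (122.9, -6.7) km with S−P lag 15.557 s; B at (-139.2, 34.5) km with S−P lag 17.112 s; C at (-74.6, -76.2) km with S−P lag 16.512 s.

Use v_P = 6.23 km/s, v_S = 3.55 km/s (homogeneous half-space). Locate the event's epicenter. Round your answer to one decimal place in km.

2.0 km east, 36.5 km north

Distance from S−P lag: d = Δt · v_P v_S / (v_P − v_S) = Δt · (6.23·3.55)/(6.23−3.55) ≈ 8.2524·Δt.
So d_A = 128.38, d_B = 141.22, d_C = 136.26 km.
Circle about each station: (x − 122.9)² + (y + 6.7)² = 128.38²; (x + 139.2)² + (y − 34.5)² = 141.22²; (x + 74.6)² + (y + 76.2)² = 136.26².
Subtracting the A equation from the B and C equations removes the quadratic terms:
-524.2 x + 82.4 y = 1955.93
-395.0 x − 139.0 y = -5863.06
Solving the 2×2 system: x ≈ 2.0, y ≈ 36.5 km.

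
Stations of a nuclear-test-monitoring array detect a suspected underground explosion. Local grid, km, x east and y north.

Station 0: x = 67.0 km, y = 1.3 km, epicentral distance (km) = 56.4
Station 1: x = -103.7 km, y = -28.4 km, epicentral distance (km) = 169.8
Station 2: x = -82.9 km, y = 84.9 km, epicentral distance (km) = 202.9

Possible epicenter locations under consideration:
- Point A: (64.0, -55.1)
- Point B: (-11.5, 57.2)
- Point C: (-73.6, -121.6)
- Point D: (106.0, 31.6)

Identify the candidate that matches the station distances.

For each candidate, compare |candidate − station| to the reported distance:
Point A: residuals Station 0 0.1, Station 1 0.0, Station 2 0.0 → max 0.1 km
Point B: residuals Station 0 40.0, Station 1 44.0, Station 2 126.3 → max 126.3 km
Point C: residuals Station 0 130.3, Station 1 71.9, Station 2 3.8 → max 130.3 km
Point D: residuals Station 0 7.0, Station 1 48.3, Station 2 6.6 → max 48.3 km
Only Point A has all residuals ≈ 0.

Point A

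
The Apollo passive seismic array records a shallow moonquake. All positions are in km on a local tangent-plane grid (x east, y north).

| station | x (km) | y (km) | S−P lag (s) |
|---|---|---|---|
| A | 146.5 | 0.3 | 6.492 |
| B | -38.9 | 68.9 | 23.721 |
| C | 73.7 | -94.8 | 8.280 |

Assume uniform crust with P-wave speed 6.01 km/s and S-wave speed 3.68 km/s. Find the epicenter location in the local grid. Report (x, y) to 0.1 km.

Distance from S−P lag: d = Δt · v_P v_S / (v_P − v_S) = Δt · (6.01·3.68)/(6.01−3.68) ≈ 9.4922·Δt.
So d_A = 61.62, d_B = 225.16, d_C = 78.60 km.
Circle about each station: (x − 146.5)² + (y − 0.3)² = 61.62²; (x + 38.9)² + (y − 68.9)² = 225.16²; (x − 73.7)² + (y + 94.8)² = 78.60².
Subtracting pairs of circle equations eliminates x²+y² and gives linear equations (the radical axes):
-370.8 x + 137.2 y = -62101.92
-145.6 x − 190.2 y = -9424.55
Solving the 2×2 system: x ≈ 144.8, y ≈ -61.3 km.
Check against A (with the unrounded x, y): √((x − 146.5)²+(y − 0.3)²) = 61.62 ≈ 61.62 km. ✓

x ≈ 144.8 km, y ≈ -61.3 km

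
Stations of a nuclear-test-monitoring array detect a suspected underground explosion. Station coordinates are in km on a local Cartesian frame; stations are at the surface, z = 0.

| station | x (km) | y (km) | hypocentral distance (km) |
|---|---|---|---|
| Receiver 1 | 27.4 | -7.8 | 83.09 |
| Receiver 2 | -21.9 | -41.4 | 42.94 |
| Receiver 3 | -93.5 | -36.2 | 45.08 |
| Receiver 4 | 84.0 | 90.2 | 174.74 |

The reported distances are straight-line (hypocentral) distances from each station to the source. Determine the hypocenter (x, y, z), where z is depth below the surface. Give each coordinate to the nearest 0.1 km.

x ≈ -54.7 km, y ≈ -15.6 km, depth ≈ 10.1 km

Each station gives a sphere (x−x_i)² + (y−y_i)² + z² = d_i² (stations at z=0).
Subtracting the Receiver 1 sphere from Receiver 2 and Receiver 3: z² cancels, leaving linear equations in x and y:
-98.6 x − 67.2 y = 6442.07
-241.8 x − 56.8 y = 14112.83
Solving: x ≈ -54.700, y ≈ -15.605 km (keep extra digits for the depth step; rounded: -54.7, -15.6).
Then from the Receiver 1 sphere: z² = 83.09² − (x − 27.4)² − (y + 7.8)² with x = -54.700, y = -15.605, so z ≈ 10.130 ≈ 10.1 km.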